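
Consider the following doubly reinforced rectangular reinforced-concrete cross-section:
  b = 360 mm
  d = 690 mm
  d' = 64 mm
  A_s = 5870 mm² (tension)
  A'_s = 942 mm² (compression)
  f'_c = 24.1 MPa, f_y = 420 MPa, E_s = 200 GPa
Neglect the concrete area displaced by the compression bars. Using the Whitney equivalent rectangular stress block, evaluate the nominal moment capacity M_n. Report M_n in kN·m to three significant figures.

Assume both tension and compression steel yield.
Net tension couple steel: A_s − A'_s = 4928 mm².
a = (A_s − A'_s) f_y / (0.85 f'_c b) = 2069760/(0.85 × 24.1 × 360) = 280.66 mm.
c = a/β₁ = 280.66/0.85 = 330.19 mm; ε'_s = 0.003(c − d')/c = 0.0024 ≥ f_y/E_s = 0.0021, so compression steel does yield.
M_n = (A_s − A'_s) f_y (d − a/2) + A'_s f_y (d − d') = [2069760 × (690 − 140.33) + 395640 × (690 − 64)] × 10⁻⁶ = 1137.68 + 247.67 = 1385.35 kN·m.

M_n ≈ 1390 kN·m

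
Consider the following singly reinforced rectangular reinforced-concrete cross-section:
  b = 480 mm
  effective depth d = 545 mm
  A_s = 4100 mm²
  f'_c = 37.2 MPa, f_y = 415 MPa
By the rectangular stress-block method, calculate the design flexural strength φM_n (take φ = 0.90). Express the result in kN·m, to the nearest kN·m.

T = A_s f_y = 4100 × 415 = 1701500 N = 1701.5 kN.
From C = T: a = T/(0.85 f'_c b) = 1701500/(0.85 × 37.2 × 480) = 112.11 mm.
M_n = T(d − a/2) = 1701.5 kN × (545 − 56.055) mm = 831.94 kN·m.
φM_n = 0.90 × 831.94 = 748.75 kN·m.

φM_n ≈ 749 kN·m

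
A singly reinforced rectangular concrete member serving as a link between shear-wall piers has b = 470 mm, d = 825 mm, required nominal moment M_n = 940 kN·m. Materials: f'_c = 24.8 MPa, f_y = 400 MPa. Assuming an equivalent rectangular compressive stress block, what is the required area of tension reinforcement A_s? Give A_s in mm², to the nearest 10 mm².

A_s ≈ 3080 mm²

With M_n = 0.85 f'_c a b (d − a/2), solve the quadratic for a:
a = d − √(d² − 2M_n/(0.85 f'_c b)) = 825 − √(825² − 2 × 940×10⁶/(0.85 × 24.8 × 470)) = 124.38 mm.
A_s = 0.85 f'_c a b / f_y = 0.85 × 24.8 × 124.38 × 470 / 400 = 3080.8 mm².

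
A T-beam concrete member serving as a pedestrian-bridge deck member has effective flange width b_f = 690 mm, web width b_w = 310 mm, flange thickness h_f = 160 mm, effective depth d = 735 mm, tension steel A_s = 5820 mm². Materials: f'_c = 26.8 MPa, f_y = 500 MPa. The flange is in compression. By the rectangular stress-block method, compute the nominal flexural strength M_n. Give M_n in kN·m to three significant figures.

Tension: T = A_s f_y = 5820 × 500 = 2910000 N.
Try a within the flange: a = T/(0.85 f'_c b_f) = 2910000/(0.85 × 26.8 × 690) = 185.14 mm.
a = 185.14 > h_f = 160 mm: the block extends into the web. Split into flange-overhang and web parts.
C_f = 0.85 f'_c (b_f − b_w) h_f = 0.85 × 26.8 × (690 − 310) × 160 = 1385024 N.
Remaining web compression depth: a_w = (T − C_f)/(0.85 f'_c b_w) = (2910000 − 1385024)/(0.85 × 26.8 × 310) = 215.95 mm.
M_n = C_f(d − h_f/2) + (T − C_f)(d − a_w/2) = 1385024 × (735 − 80) + 1524976 × (735 − 107.975) = 907.19 + 956.20 = 1863.39 × 10⁶ N·mm.
M_n = 1863.39 kN·m.

M_n ≈ 1860 kN·m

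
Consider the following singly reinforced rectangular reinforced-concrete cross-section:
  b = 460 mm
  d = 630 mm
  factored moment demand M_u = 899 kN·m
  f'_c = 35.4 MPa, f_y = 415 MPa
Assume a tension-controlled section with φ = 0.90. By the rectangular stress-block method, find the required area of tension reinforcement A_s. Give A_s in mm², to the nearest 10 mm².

M_n = M_u/φ = 899/0.90 = 998.889 kN·m.
With M_n = 0.85 f'_c a b (d − a/2), solve the quadratic for a:
a = d − √(d² − 2M_n/(0.85 f'_c b)) = 630 − √(630² − 2 × 998.889×10⁶/(0.85 × 35.4 × 460)) = 127.44 mm.
A_s = 0.85 f'_c a b / f_y = 0.85 × 35.4 × 127.44 × 460 / 415 = 4250.5 mm².

A_s ≈ 4250 mm²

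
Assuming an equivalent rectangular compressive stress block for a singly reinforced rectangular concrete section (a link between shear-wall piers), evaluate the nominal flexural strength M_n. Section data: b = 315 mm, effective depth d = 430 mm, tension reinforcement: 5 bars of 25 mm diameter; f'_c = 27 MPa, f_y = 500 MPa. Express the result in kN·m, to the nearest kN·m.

M_n ≈ 424 kN·m

A_s = 5 × 491 = 2455 mm².
T = A_s f_y = 2455 × 500 = 1227500 N = 1227.5 kN.
From C = T: a = T/(0.85 f'_c b) = 1227500/(0.85 × 27 × 315) = 169.80 mm.
M_n = T(d − a/2) = 1227.5 kN × (430 − 84.9) mm = 423.61 kN·m.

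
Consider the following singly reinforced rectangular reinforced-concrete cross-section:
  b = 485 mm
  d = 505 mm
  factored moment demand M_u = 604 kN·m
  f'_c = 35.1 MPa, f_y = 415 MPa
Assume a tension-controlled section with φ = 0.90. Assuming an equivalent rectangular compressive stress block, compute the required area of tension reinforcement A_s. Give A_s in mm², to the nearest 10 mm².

A_s ≈ 3560 mm²

M_n = M_u/φ = 604/0.90 = 671.111 kN·m.
With M_n = 0.85 f'_c a b (d − a/2), solve the quadratic for a:
a = d − √(d² − 2M_n/(0.85 f'_c b)) = 505 − √(505² − 2 × 671.111×10⁶/(0.85 × 35.1 × 485)) = 102.18 mm.
A_s = 0.85 f'_c a b / f_y = 0.85 × 35.1 × 102.18 × 485 / 415 = 3562.8 mm².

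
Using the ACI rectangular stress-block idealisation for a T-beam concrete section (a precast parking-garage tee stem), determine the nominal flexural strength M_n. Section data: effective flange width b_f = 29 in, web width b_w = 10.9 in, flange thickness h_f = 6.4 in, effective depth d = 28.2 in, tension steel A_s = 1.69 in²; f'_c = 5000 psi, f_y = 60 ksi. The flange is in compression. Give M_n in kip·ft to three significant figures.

M_n ≈ 235 kip·ft

Tension: T = A_s f_y = 1.69 × 60 = 101.4 kips.
Try a within the flange: a = T/(0.85 f'_c b_f) = 101.4/(0.85 × 5 × 29) = 0.823 in.
Since a = 0.823 ≤ h_f = 6.4 in, the stress block lies entirely in the flange; analyse as a rectangular beam of width b_f.
M_n = T(d − a/2) = 101.4 × (28.2 − 0.4115) = 2817.8 kip·in.
M_n = 2817.8/12 = 234.82 kip·ft.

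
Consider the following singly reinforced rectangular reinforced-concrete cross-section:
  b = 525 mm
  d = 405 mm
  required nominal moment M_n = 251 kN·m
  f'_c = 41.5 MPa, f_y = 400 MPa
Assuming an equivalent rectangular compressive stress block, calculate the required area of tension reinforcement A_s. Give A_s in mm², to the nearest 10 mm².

A_s ≈ 1620 mm²

With M_n = 0.85 f'_c a b (d − a/2), solve the quadratic for a:
a = d − √(d² − 2M_n/(0.85 f'_c b)) = 405 − √(405² − 2 × 251×10⁶/(0.85 × 41.5 × 525)) = 34.98 mm.
A_s = 0.85 f'_c a b / f_y = 0.85 × 41.5 × 34.98 × 525 / 400 = 1619.5 mm².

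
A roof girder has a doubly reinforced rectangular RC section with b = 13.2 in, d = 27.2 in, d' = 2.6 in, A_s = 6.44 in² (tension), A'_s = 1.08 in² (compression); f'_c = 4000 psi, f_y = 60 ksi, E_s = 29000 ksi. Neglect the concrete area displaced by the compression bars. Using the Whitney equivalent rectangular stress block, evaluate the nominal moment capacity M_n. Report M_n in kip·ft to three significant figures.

M_n ≈ 766 kip·ft

Assume both steels yield.
a = (A_s − A'_s) f_y/(0.85 f'_c b) = (6.44 − 1.08) × 60/(0.85 × 4 × 13.2) = 7.166 in.
c = a/β₁ = 7.166/0.85 = 8.431 in; ε'_s = 0.003(c − d')/c = 0.0021 ≥ ε_y = 0.0021, so the compression steel yields.
M_n = (A_s − A'_s) f_y (d − a/2) + A'_s f_y (d − d') = 321.6 × (27.2 − 3.583) + 64.8 × (27.2 − 2.6) = 7595.2 + 1594.1 = 9189.3 kip·in = 9189.3/12 = 765.78 kip·ft.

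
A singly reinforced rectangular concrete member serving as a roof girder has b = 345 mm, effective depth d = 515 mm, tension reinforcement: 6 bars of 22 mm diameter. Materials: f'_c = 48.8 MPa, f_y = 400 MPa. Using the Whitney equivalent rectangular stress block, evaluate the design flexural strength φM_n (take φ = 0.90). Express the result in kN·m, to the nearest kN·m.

A_s = 6 × 380 = 2280 mm².
T = A_s f_y = 2280 × 400 = 912000 N = 912 kN.
From C = T: a = T/(0.85 f'_c b) = 912000/(0.85 × 48.8 × 345) = 63.73 mm.
M_n = T(d − a/2) = 912 kN × (515 − 31.865) mm = 440.62 kN·m.
φM_n = 0.90 × 440.62 = 396.56 kN·m.

φM_n ≈ 397 kN·m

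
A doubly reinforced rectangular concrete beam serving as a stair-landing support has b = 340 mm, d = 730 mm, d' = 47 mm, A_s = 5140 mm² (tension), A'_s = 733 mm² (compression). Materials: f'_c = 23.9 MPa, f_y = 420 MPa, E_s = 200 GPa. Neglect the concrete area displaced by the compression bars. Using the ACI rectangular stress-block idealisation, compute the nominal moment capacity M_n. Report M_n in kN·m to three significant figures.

Assume both tension and compression steel yield.
Net tension couple steel: A_s − A'_s = 4407 mm².
a = (A_s − A'_s) f_y / (0.85 f'_c b) = 1850940/(0.85 × 23.9 × 340) = 267.98 mm.
c = a/β₁ = 267.98/0.85 = 315.27 mm; ε'_s = 0.003(c − d')/c = 0.0026 ≥ f_y/E_s = 0.0021, so compression steel does yield.
M_n = (A_s − A'_s) f_y (d − a/2) + A'_s f_y (d − d') = [1850940 × (730 − 133.99) + 307860 × (730 − 47)] × 10⁻⁶ = 1103.18 + 210.27 = 1313.45 kN·m.

M_n ≈ 1310 kN·m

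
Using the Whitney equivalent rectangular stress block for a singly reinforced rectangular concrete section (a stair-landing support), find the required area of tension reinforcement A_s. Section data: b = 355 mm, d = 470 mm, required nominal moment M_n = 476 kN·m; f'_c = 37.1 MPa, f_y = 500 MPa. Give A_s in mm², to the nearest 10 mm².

With M_n = 0.85 f'_c a b (d − a/2), solve the quadratic for a:
a = d − √(d² − 2M_n/(0.85 f'_c b)) = 470 − √(470² − 2 × 476×10⁶/(0.85 × 37.1 × 355)) = 101.41 mm.
A_s = 0.85 f'_c a b / f_y = 0.85 × 37.1 × 101.41 × 355 / 500 = 2270.6 mm².

A_s ≈ 2270 mm²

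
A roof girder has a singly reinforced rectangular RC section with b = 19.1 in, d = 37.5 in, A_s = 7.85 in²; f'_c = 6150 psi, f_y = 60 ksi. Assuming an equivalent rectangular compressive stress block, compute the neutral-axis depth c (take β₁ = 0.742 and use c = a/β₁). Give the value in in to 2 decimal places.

T = A_s f_y = 7.85 × 60 = 471 kips.
a = T/(0.85 f'_c b) = 471/(0.85 × 6.15 × 19.1) = 4.7173 in.
With β₁ = 0.742, c = a/β₁ = 4.7173/0.742 = 6.36 in.

c ≈ 6.36 in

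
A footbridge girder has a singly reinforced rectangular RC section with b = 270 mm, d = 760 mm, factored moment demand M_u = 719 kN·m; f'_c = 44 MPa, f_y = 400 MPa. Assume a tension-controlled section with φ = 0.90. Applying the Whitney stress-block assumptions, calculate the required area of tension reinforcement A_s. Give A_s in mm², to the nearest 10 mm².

A_s ≈ 2840 mm²

M_n = M_u/φ = 719/0.90 = 798.889 kN·m.
With M_n = 0.85 f'_c a b (d − a/2), solve the quadratic for a:
a = d − √(d² − 2M_n/(0.85 f'_c b)) = 760 − √(760² − 2 × 798.889×10⁶/(0.85 × 44 × 270)) = 112.41 mm.
A_s = 0.85 f'_c a b / f_y = 0.85 × 44 × 112.41 × 270 / 400 = 2837.8 mm².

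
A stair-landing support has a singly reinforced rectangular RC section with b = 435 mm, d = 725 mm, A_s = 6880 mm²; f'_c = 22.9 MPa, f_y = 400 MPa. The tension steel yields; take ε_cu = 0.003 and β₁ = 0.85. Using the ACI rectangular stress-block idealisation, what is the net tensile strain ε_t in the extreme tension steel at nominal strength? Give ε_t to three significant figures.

a = A_s f_y/(0.85 f'_c b) = 325.02 mm.
β₁ = 0.85, so c = a/β₁ = 325.02/0.85 = 382.38 mm.
From the linear strain diagram with ε_cu = 0.003: ε_t = 0.003 (d − c)/c = 0.003 × (725 − 382.38)/382.38 = 0.00269.
ε_t < 0.004 — the section is over-reinforced for flexure under ACI limits.

ε_t ≈ 0.00269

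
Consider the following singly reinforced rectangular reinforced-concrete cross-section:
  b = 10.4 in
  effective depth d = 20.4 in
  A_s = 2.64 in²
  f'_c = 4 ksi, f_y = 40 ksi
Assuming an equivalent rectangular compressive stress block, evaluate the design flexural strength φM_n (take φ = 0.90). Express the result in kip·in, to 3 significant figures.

φM_n ≈ 1800 kip·in

T = A_s f_y = 2.64 × 40 = 105.6 kips.
a = T/(0.85 f'_c b) = 105.6/(0.85 × 4 × 10.4) = 2.986 in.
M_n = T(d − a/2) = 105.6 × (20.4 − 1.493) = 1996.6 kip·in.
φM_n = 0.90 × 1996.6 = 1796.9 kip·in.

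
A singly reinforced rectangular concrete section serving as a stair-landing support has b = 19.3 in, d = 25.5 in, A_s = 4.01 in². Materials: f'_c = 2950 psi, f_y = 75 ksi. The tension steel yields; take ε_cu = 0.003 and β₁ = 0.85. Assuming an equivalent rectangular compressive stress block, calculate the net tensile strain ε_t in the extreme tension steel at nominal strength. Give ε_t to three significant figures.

a = A_s f_y/(0.85 f'_c b) = 6.215 in.
β₁ = 0.85, so c = a/β₁ = 6.215/0.85 = 7.312 in.
From the linear strain diagram with ε_cu = 0.003: ε_t = 0.003 (d − c)/c = 0.003 × (25.5 − 7.312)/7.312 = 0.00746.
Since ε_t ≥ 0.005, the section is tension-controlled.

ε_t ≈ 0.00746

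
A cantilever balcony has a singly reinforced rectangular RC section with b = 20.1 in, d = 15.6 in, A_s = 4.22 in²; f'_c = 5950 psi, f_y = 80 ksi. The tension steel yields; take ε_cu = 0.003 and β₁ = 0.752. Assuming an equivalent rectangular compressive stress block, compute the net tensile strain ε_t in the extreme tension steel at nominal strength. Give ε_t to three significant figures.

a = A_s f_y/(0.85 f'_c b) = 3.321 in.
β₁ = 0.752, so c = a/β₁ = 3.321/0.752 = 4.416 in.
From the linear strain diagram with ε_cu = 0.003: ε_t = 0.003 (d − c)/c = 0.003 × (15.6 − 4.416)/4.416 = 0.00760.
Since ε_t ≥ 0.005, the section is tension-controlled.

ε_t ≈ 0.00760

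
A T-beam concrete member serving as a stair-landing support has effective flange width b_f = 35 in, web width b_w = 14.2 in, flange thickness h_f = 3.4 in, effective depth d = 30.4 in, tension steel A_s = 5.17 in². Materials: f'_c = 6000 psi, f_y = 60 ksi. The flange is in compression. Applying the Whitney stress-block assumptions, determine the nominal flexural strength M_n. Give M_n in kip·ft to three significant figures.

M_n ≈ 763 kip·ft

Tension: T = A_s f_y = 5.17 × 60 = 310.2 kips.
Try a within the flange: a = T/(0.85 f'_c b_f) = 310.2/(0.85 × 6 × 35) = 1.738 in.
Since a = 1.738 ≤ h_f = 3.4 in, the stress block lies entirely in the flange; analyse as a rectangular beam of width b_f.
M_n = T(d − a/2) = 310.2 × (30.4 − 0.869) = 9160.5 kip·in.
M_n = 9160.5/12 = 763.38 kip·ft.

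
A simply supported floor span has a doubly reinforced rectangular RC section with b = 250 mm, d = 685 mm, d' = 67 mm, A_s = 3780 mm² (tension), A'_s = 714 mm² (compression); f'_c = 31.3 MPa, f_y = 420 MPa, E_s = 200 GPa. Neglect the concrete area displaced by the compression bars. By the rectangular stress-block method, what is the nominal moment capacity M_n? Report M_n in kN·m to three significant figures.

M_n ≈ 943 kN·m

Assume both tension and compression steel yield.
Net tension couple steel: A_s − A'_s = 3066 mm².
a = (A_s − A'_s) f_y / (0.85 f'_c b) = 1287720/(0.85 × 31.3 × 250) = 193.61 mm.
c = a/β₁ = 193.61/0.826 = 234.39 mm; ε'_s = 0.003(c − d')/c = 0.0021 ≥ f_y/E_s = 0.0021, so compression steel does yield.
M_n = (A_s − A'_s) f_y (d − a/2) + A'_s f_y (d − d') = [1287720 × (685 − 96.805) + 299880 × (685 − 67)] × 10⁻⁶ = 757.43 + 185.33 = 942.76 kN·m.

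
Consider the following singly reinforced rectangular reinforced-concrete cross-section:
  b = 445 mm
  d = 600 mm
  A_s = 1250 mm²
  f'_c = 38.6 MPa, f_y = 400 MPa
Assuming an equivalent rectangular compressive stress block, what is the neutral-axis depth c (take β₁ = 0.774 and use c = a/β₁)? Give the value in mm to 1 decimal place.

T = A_s f_y = 1250 × 400 = 500000 N = 500 kN.
Setting C = 0.85 f'_c a b equal to T: a = 500000/(0.85 × 38.6 × 445) = 34.246 mm.
With β₁ = 0.774, c = a/β₁ = 34.246/0.774 = 44.2 mm.

c ≈ 44.2 mm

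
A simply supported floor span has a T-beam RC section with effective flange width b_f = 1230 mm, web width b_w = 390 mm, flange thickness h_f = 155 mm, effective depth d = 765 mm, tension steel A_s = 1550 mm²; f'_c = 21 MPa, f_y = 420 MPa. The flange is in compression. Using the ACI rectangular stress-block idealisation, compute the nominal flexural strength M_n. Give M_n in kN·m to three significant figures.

Tension: T = A_s f_y = 1550 × 420 = 651000 N.
Try a within the flange: a = T/(0.85 f'_c b_f) = 651000/(0.85 × 21 × 1230) = 29.65 mm.
Since a = 29.65 ≤ h_f = 155 mm, the stress block lies entirely in the flange; analyse as a rectangular beam of width b_f.
M_n = T(d − a/2) = 651000 × (765 − 14.825) = 488.36 × 10⁶ N·mm.
M_n = 488.36 kN·m.

M_n ≈ 488 kN·m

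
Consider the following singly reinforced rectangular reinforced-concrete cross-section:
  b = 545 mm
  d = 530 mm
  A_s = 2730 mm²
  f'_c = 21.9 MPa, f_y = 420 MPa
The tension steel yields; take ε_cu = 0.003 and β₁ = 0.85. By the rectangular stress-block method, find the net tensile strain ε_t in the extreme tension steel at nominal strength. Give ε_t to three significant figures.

a = A_s f_y/(0.85 f'_c b) = 113.02 mm.
β₁ = 0.85, so c = a/β₁ = 113.02/0.85 = 132.96 mm.
From the linear strain diagram with ε_cu = 0.003: ε_t = 0.003 (d − c)/c = 0.003 × (530 − 132.96)/132.96 = 0.00896.
Since ε_t ≥ 0.005, the section is tension-controlled.

ε_t ≈ 0.00896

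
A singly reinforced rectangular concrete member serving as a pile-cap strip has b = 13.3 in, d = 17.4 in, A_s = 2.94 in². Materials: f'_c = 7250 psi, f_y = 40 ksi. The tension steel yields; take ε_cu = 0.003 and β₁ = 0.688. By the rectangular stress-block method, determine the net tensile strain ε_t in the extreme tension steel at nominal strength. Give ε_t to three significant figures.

ε_t ≈ 0.0220

a = A_s f_y/(0.85 f'_c b) = 1.435 in.
β₁ = 0.688, so c = a/β₁ = 1.435/0.688 = 2.086 in.
From the linear strain diagram with ε_cu = 0.003: ε_t = 0.003 (d − c)/c = 0.003 × (17.4 − 2.086)/2.086 = 0.0220.
Since ε_t ≥ 0.005, the section is tension-controlled.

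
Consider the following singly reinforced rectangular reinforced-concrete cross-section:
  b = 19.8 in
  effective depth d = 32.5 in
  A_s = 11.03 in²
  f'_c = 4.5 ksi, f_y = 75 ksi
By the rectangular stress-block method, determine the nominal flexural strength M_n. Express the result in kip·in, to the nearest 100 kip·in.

M_n ≈ 22400 kip·in

T = A_s f_y = 11.03 × 75 = 827.25 kips.
a = T/(0.85 f'_c b) = 827.25/(0.85 × 4.5 × 19.8) = 10.923 in.
M_n = T(d − a/2) = 827.25 × (32.5 − 5.4615) = 22367.6 kip·in.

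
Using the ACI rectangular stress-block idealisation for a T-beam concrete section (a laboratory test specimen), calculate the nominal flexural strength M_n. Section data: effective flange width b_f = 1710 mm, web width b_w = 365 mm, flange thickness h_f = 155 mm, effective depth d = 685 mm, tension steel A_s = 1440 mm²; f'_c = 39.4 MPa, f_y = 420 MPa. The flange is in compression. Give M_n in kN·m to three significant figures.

M_n ≈ 411 kN·m

Tension: T = A_s f_y = 1440 × 420 = 604800 N.
Try a within the flange: a = T/(0.85 f'_c b_f) = 604800/(0.85 × 39.4 × 1710) = 10.56 mm.
Since a = 10.56 ≤ h_f = 155 mm, the stress block lies entirely in the flange; analyse as a rectangular beam of width b_f.
M_n = T(d − a/2) = 604800 × (685 − 5.28) = 411.09 × 10⁶ N·mm.
M_n = 411.09 kN·m.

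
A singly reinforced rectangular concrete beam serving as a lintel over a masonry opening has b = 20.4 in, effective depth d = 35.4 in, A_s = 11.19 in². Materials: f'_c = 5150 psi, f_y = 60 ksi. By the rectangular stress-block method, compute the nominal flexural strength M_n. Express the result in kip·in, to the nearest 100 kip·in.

T = A_s f_y = 11.19 × 60 = 671.4 kips.
a = T/(0.85 f'_c b) = 671.4/(0.85 × 5.15 × 20.4) = 7.518 in.
M_n = T(d − a/2) = 671.4 × (35.4 − 3.759) = 21243.8 kip·in.

M_n ≈ 21200 kip·in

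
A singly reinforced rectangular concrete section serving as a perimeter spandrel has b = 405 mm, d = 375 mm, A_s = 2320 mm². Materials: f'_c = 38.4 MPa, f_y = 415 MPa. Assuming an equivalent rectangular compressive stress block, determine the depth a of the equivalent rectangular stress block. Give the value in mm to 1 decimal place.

T = A_s f_y = 2320 × 415 = 962800 N = 962.8 kN.
Setting C = 0.85 f'_c a b equal to T: a = 962800/(0.85 × 38.4 × 405) = 72.8 mm.

a ≈ 72.8 mm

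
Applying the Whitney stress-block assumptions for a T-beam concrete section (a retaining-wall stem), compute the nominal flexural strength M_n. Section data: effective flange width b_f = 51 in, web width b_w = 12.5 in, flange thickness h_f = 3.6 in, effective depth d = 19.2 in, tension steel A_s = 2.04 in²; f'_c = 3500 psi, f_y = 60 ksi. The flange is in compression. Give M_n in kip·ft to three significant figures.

M_n ≈ 192 kip·ft

Tension: T = A_s f_y = 2.04 × 60 = 122.4 kips.
Try a within the flange: a = T/(0.85 f'_c b_f) = 122.4/(0.85 × 3.5 × 51) = 0.807 in.
Since a = 0.807 ≤ h_f = 3.6 in, the stress block lies entirely in the flange; analyse as a rectangular beam of width b_f.
M_n = T(d − a/2) = 122.4 × (19.2 − 0.4035) = 2300.7 kip·in.
M_n = 2300.7/12 = 191.73 kip·ft.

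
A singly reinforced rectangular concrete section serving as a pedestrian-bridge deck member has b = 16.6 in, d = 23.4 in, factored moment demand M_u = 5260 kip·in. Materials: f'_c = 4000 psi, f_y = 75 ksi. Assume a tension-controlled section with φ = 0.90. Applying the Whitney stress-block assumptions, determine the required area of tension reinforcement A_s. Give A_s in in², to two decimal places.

M_n = M_u/φ = 5260/0.90 = 5844.44 kip·in.
From M_n = 0.85 f'_c a b (d − a/2):
a = d − √(d² − 2M_n/(0.85 f'_c b)) = 23.4 − √(23.4² − 2 × 5844.44/(0.85 × 4 × 16.6)) = 4.949 in.
A_s = 0.85 f'_c a b / f_y = 0.85 × 4 × 4.949 × 16.6 / 75 = 3.724 in².

A_s ≈ 3.72 in²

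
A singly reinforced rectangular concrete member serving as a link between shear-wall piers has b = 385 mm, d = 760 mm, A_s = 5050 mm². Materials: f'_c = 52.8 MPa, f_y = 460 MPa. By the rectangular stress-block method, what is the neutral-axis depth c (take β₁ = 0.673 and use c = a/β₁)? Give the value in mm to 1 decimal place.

T = A_s f_y = 5050 × 460 = 2323000 N = 2323 kN.
Setting C = 0.85 f'_c a b equal to T: a = 2323000/(0.85 × 52.8 × 385) = 134.442 mm.
With β₁ = 0.673, c = a/β₁ = 134.442/0.673 = 199.8 mm.

c ≈ 199.8 mm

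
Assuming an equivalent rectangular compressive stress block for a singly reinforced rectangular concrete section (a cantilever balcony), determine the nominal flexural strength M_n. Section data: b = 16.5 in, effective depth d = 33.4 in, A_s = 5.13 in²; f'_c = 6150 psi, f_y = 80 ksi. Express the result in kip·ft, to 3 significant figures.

T = A_s f_y = 5.13 × 80 = 410.4 kips.
a = T/(0.85 f'_c b) = 410.4/(0.85 × 6.15 × 16.5) = 4.758 in.
M_n = T(d − a/2) = 410.4 × (33.4 − 2.379) = 12731.0 kip·in = 12731.0/12 = 1060.92 kip·ft.

M_n ≈ 1060 kip·ft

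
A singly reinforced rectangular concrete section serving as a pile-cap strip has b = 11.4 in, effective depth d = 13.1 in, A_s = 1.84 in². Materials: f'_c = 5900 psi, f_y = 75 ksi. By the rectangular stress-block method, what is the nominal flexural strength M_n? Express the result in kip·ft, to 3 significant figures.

T = A_s f_y = 1.84 × 75 = 138 kips.
a = T/(0.85 f'_c b) = 138/(0.85 × 5.9 × 11.4) = 2.414 in.
M_n = T(d − a/2) = 138 × (13.1 − 1.207) = 1641.2 kip·in = 1641.2/12 = 136.77 kip·ft.

M_n ≈ 137 kip·ft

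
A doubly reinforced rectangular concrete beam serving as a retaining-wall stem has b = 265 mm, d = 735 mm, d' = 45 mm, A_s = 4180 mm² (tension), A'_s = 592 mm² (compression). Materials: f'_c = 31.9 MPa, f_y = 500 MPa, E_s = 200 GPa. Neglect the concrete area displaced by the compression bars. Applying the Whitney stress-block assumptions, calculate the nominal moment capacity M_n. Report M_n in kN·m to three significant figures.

M_n ≈ 1300 kN·m

Assume both tension and compression steel yield.
Net tension couple steel: A_s − A'_s = 3588 mm².
a = (A_s − A'_s) f_y / (0.85 f'_c b) = 1794000/(0.85 × 31.9 × 265) = 249.67 mm.
c = a/β₁ = 249.67/0.822 = 303.73 mm; ε'_s = 0.003(c − d')/c = 0.0026 ≥ f_y/E_s = 0.0025, so compression steel does yield.
M_n = (A_s − A'_s) f_y (d − a/2) + A'_s f_y (d − d') = [1794000 × (735 − 124.835) + 296000 × (735 − 45)] × 10⁻⁶ = 1094.64 + 204.24 = 1298.88 kN·m.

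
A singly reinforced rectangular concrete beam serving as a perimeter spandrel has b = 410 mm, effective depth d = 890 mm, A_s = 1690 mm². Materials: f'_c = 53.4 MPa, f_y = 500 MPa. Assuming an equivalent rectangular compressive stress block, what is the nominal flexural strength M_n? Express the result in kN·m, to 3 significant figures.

T = A_s f_y = 1690 × 500 = 845000 N = 845 kN.
From C = T: a = T/(0.85 f'_c b) = 845000/(0.85 × 53.4 × 410) = 45.41 mm.
M_n = T(d − a/2) = 845 kN × (890 − 22.705) mm = 732.86 kN·m.

M_n ≈ 733 kN·m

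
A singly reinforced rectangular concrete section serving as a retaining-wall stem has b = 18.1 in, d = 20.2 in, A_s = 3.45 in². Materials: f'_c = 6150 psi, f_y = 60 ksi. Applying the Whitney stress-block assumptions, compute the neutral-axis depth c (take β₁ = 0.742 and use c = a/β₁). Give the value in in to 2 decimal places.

T = A_s f_y = 3.45 × 60 = 207 kips.
a = T/(0.85 f'_c b) = 207/(0.85 × 6.15 × 18.1) = 2.1878 in.
With β₁ = 0.742, c = a/β₁ = 2.1878/0.742 = 2.95 in.

c ≈ 2.95 in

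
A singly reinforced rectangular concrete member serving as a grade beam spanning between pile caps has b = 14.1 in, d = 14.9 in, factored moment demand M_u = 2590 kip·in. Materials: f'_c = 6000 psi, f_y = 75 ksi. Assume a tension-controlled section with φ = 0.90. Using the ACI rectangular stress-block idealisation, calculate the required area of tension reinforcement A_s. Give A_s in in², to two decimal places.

A_s ≈ 2.86 in²

M_n = M_u/φ = 2590/0.90 = 2877.78 kip·in.
From M_n = 0.85 f'_c a b (d − a/2):
a = d − √(d² − 2M_n/(0.85 f'_c b)) = 14.9 − √(14.9² − 2 × 2877.78/(0.85 × 6 × 14.1)) = 2.985 in.
A_s = 0.85 f'_c a b / f_y = 0.85 × 6 × 2.985 × 14.1 / 75 = 2.862 in².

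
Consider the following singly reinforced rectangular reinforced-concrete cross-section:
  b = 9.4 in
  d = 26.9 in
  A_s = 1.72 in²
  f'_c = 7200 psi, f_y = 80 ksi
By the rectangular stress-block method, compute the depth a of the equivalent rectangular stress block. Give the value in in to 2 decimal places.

a ≈ 2.39 in

T = A_s f_y = 1.72 × 80 = 137.6 kips.
a = T/(0.85 f'_c b) = 137.6/(0.85 × 7.2 × 9.4) = 2.39 in.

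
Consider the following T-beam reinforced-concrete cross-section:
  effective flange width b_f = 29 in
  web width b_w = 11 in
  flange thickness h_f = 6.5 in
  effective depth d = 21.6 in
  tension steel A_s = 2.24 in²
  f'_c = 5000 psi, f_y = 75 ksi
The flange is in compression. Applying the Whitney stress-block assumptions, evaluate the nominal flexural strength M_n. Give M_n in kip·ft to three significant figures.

Tension: T = A_s f_y = 2.24 × 75 = 168 kips.
Try a within the flange: a = T/(0.85 f'_c b_f) = 168/(0.85 × 5 × 29) = 1.363 in.
Since a = 1.363 ≤ h_f = 6.5 in, the stress block lies entirely in the flange; analyse as a rectangular beam of width b_f.
M_n = T(d − a/2) = 168 × (21.6 − 0.6815) = 3514.3 kip·in.
M_n = 3514.3/12 = 292.86 kip·ft.

M_n ≈ 293 kip·ft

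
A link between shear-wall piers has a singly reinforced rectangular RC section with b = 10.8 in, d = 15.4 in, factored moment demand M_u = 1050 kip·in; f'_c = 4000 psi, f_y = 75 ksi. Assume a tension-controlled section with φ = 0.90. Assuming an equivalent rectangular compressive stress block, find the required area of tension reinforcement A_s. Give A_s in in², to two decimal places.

A_s ≈ 1.09 in²

M_n = M_u/φ = 1050/0.90 = 1166.67 kip·in.
From M_n = 0.85 f'_c a b (d − a/2):
a = d − √(d² − 2M_n/(0.85 f'_c b)) = 15.4 − √(15.4² − 2 × 1166.67/(0.85 × 4 × 10.8)) = 2.224 in.
A_s = 0.85 f'_c a b / f_y = 0.85 × 4 × 2.224 × 10.8 / 75 = 1.089 in².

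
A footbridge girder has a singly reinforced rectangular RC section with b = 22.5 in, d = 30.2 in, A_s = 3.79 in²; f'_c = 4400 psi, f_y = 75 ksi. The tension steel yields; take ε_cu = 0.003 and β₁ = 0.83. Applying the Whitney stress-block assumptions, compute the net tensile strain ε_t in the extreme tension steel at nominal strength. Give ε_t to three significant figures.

ε_t ≈ 0.0193

a = A_s f_y/(0.85 f'_c b) = 3.378 in.
β₁ = 0.83, so c = a/β₁ = 3.378/0.83 = 4.070 in.
From the linear strain diagram with ε_cu = 0.003: ε_t = 0.003 (d − c)/c = 0.003 × (30.2 − 4.070)/4.070 = 0.0193.
Since ε_t ≥ 0.005, the section is tension-controlled.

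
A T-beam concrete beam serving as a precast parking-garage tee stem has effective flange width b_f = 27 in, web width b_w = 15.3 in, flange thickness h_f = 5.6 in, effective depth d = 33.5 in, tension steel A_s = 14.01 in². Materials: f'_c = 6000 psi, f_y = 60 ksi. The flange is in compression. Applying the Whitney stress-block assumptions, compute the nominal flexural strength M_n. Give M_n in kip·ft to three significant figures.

Tension: T = A_s f_y = 14.01 × 60 = 840.6 kips.
Try a within the flange: a = T/(0.85 f'_c b_f) = 840.6/(0.85 × 6 × 27) = 6.105 in.
a = 6.105 > h_f = 5.6 in: the block extends into the web. Split into flange-overhang and web parts.
C_f = 0.85 f'_c (b_f − b_w) h_f = 0.85 × 6 × (27 − 15.3) × 5.6 = 334.2 kips.
Remaining web compression depth: a_w = (T − C_f)/(0.85 f'_c b_w) = (840.6 − 334.2)/(0.85 × 6 × 15.3) = 6.490 in.
M_n = C_f(d − h_f/2) + (T − C_f)(d − a_w/2) = 334.2 × (33.5 − 2.8) + 506.4 × (33.5 − 3.245) = 10259.9 + 15321.1 = 25581.0 kip·in.
M_n = 25581.0/12 = 2131.75 kip·ft.

M_n ≈ 2130 kip·ft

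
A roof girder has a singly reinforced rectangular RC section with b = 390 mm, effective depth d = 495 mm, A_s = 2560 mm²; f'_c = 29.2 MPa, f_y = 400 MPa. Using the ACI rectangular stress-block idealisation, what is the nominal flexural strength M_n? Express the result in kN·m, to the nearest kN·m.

M_n ≈ 453 kN·m

T = A_s f_y = 2560 × 400 = 1024000 N = 1024 kN.
From C = T: a = T/(0.85 f'_c b) = 1024000/(0.85 × 29.2 × 390) = 105.79 mm.
M_n = T(d − a/2) = 1024 kN × (495 − 52.895) mm = 452.72 kN·m.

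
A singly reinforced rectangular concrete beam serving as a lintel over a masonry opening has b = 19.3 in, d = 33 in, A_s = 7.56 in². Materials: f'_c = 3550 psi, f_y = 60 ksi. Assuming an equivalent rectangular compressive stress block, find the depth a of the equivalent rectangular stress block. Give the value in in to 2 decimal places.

a ≈ 7.79 in

T = A_s f_y = 7.56 × 60 = 453.6 kips.
a = T/(0.85 f'_c b) = 453.6/(0.85 × 3.55 × 19.3) = 7.79 in.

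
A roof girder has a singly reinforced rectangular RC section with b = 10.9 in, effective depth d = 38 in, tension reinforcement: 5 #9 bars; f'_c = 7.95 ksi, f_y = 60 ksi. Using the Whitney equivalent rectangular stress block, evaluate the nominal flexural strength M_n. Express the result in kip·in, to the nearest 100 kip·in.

A_s = 5 × 1 = 5 in².
T = A_s f_y = 5 × 60 = 300 kips.
a = T/(0.85 f'_c b) = 300/(0.85 × 7.95 × 10.9) = 4.073 in.
M_n = T(d − a/2) = 300 × (38 − 2.0365) = 10789.1 kip·in.

M_n ≈ 10800 kip·in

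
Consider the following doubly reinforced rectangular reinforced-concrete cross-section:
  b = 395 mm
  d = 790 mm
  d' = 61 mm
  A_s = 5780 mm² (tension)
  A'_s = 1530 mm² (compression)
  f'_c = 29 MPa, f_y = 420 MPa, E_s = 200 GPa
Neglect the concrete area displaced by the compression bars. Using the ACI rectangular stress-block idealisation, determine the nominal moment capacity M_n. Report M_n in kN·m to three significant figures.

M_n ≈ 1710 kN·m

Assume both tension and compression steel yield.
Net tension couple steel: A_s − A'_s = 4250 mm².
a = (A_s − A'_s) f_y / (0.85 f'_c b) = 1785000/(0.85 × 29 × 395) = 183.33 mm.
c = a/β₁ = 183.33/0.843 = 217.47 mm; ε'_s = 0.003(c − d')/c = 0.0022 ≥ f_y/E_s = 0.0021, so compression steel does yield.
M_n = (A_s − A'_s) f_y (d − a/2) + A'_s f_y (d − d') = [1785000 × (790 − 91.665) + 642600 × (790 − 61)] × 10⁻⁶ = 1246.53 + 468.46 = 1714.99 kN·m.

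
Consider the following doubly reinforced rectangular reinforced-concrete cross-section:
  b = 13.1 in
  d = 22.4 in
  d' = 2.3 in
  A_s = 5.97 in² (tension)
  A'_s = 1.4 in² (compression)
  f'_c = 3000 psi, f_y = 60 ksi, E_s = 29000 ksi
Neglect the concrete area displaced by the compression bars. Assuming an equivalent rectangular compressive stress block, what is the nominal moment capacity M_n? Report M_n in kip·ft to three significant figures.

Assume both steels yield.
a = (A_s − A'_s) f_y/(0.85 f'_c b) = (5.97 − 1.4) × 60/(0.85 × 3 × 13.1) = 8.208 in.
c = a/β₁ = 8.208/0.85 = 9.656 in; ε'_s = 0.003(c − d')/c = 0.0023 ≥ ε_y = 0.0021, so the compression steel yields.
M_n = (A_s − A'_s) f_y (d − a/2) + A'_s f_y (d − d') = 274.2 × (22.4 − 4.104) + 84 × (22.4 − 2.3) = 5016.8 + 1688.4 = 6705.2 kip·in = 6705.2/12 = 558.77 kip·ft.

M_n ≈ 559 kip·ft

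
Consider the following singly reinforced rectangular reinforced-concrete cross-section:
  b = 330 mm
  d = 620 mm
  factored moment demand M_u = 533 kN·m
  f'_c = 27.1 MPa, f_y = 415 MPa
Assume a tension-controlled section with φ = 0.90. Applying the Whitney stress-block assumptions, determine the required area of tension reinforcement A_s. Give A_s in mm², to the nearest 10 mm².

A_s ≈ 2600 mm²

M_n = M_u/φ = 533/0.90 = 592.222 kN·m.
With M_n = 0.85 f'_c a b (d − a/2), solve the quadratic for a:
a = d − √(d² − 2M_n/(0.85 f'_c b)) = 620 − √(620² − 2 × 592.222×10⁶/(0.85 × 27.1 × 330)) = 141.90 mm.
A_s = 0.85 f'_c a b / f_y = 0.85 × 27.1 × 141.90 × 330 / 415 = 2599.2 mm².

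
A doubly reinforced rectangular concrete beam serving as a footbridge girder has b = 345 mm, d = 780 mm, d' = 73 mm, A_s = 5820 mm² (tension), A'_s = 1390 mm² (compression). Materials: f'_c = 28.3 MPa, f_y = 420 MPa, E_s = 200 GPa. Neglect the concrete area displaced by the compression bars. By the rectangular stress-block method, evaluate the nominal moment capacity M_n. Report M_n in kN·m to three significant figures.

Assume both tension and compression steel yield.
Net tension couple steel: A_s − A'_s = 4430 mm².
a = (A_s − A'_s) f_y / (0.85 f'_c b) = 1860600/(0.85 × 28.3 × 345) = 224.20 mm.
c = a/β₁ = 224.20/0.848 = 264.39 mm; ε'_s = 0.003(c − d')/c = 0.0022 ≥ f_y/E_s = 0.0021, so compression steel does yield.
M_n = (A_s − A'_s) f_y (d − a/2) + A'_s f_y (d − d') = [1860600 × (780 − 112.1) + 583800 × (780 − 73)] × 10⁻⁶ = 1242.69 + 412.75 = 1655.44 kN·m.

M_n ≈ 1660 kN·m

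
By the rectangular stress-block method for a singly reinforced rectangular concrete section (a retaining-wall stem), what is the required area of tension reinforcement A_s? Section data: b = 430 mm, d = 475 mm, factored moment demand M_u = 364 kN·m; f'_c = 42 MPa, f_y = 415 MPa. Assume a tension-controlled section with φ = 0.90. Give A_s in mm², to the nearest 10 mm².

M_n = M_u/φ = 364/0.90 = 404.444 kN·m.
With M_n = 0.85 f'_c a b (d − a/2), solve the quadratic for a:
a = d − √(d² − 2M_n/(0.85 f'_c b)) = 475 − √(475² − 2 × 404.444×10⁶/(0.85 × 42 × 430)) = 59.15 mm.
A_s = 0.85 f'_c a b / f_y = 0.85 × 42 × 59.15 × 430 / 415 = 2188.0 mm².

A_s ≈ 2190 mm²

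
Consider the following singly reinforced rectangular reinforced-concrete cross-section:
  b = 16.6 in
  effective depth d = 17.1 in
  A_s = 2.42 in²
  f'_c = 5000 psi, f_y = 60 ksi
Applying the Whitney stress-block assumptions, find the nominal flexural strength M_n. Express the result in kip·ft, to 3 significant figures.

T = A_s f_y = 2.42 × 60 = 145.2 kips.
a = T/(0.85 f'_c b) = 145.2/(0.85 × 5 × 16.6) = 2.058 in.
M_n = T(d − a/2) = 145.2 × (17.1 − 1.029) = 2333.5 kip·in = 2333.5/12 = 194.46 kip·ft.

M_n ≈ 194 kip·ft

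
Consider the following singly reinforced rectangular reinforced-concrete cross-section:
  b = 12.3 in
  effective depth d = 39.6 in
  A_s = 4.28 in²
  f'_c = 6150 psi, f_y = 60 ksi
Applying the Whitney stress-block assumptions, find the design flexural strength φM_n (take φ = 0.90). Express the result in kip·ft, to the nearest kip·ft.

T = A_s f_y = 4.28 × 60 = 256.8 kips.
a = T/(0.85 f'_c b) = 256.8/(0.85 × 6.15 × 12.3) = 3.994 in.
M_n = T(d − a/2) = 256.8 × (39.6 − 1.997) = 9656.5 kip·in = 9656.5/12 = 804.71 kip·ft.
φM_n = 0.90 × 804.71 = 724.24 kip·ft.

φM_n ≈ 724 kip·ft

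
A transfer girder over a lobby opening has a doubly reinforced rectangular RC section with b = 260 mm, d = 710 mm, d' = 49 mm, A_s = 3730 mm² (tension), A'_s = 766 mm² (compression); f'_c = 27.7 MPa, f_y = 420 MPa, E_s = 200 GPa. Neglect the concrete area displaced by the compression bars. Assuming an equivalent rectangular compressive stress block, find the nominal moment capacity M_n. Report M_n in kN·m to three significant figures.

M_n ≈ 970 kN·m

Assume both tension and compression steel yield.
Net tension couple steel: A_s − A'_s = 2964 mm².
a = (A_s − A'_s) f_y / (0.85 f'_c b) = 1244880/(0.85 × 27.7 × 260) = 203.36 mm.
c = a/β₁ = 203.36/0.85 = 239.25 mm; ε'_s = 0.003(c − d')/c = 0.0024 ≥ f_y/E_s = 0.0021, so compression steel does yield.
M_n = (A_s − A'_s) f_y (d − a/2) + A'_s f_y (d − d') = [1244880 × (710 − 101.68) + 321720 × (710 − 49)] × 10⁻⁶ = 757.29 + 212.66 = 969.95 kN·m.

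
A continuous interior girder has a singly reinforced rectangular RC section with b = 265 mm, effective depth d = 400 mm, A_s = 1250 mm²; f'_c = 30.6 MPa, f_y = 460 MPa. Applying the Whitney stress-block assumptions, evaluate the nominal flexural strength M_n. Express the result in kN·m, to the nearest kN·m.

M_n ≈ 206 kN·m

T = A_s f_y = 1250 × 460 = 575000 N = 575 kN.
From C = T: a = T/(0.85 f'_c b) = 575000/(0.85 × 30.6 × 265) = 83.42 mm.
M_n = T(d − a/2) = 575 kN × (400 − 41.71) mm = 206.02 kN·m.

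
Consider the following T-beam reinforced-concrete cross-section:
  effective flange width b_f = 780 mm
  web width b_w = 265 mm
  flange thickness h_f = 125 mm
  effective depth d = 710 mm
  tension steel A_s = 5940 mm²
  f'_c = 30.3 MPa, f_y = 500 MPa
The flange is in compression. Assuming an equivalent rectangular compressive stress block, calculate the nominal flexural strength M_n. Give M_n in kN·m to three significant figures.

Tension: T = A_s f_y = 5940 × 500 = 2970000 N.
Try a within the flange: a = T/(0.85 f'_c b_f) = 2970000/(0.85 × 30.3 × 780) = 147.84 mm.
a = 147.84 > h_f = 125 mm: the block extends into the web. Split into flange-overhang and web parts.
C_f = 0.85 f'_c (b_f − b_w) h_f = 0.85 × 30.3 × (780 − 265) × 125 = 1657978 N.
Remaining web compression depth: a_w = (T − C_f)/(0.85 f'_c b_w) = (2970000 − 1657978)/(0.85 × 30.3 × 265) = 192.24 mm.
M_n = C_f(d − h_f/2) + (T − C_f)(d − a_w/2) = 1657978 × (710 − 62.5) + 1312022 × (710 − 96.12) = 1073.54 + 805.42 = 1878.96 × 10⁶ N·mm.
M_n = 1878.96 kN·m.

M_n ≈ 1880 kN·m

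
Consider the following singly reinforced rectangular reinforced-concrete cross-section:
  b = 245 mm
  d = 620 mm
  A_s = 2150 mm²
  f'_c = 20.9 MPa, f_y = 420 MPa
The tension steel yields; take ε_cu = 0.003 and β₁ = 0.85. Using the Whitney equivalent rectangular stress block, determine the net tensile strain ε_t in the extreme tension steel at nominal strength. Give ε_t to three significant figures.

a = A_s f_y/(0.85 f'_c b) = 207.47 mm.
β₁ = 0.85, so c = a/β₁ = 207.47/0.85 = 244.08 mm.
From the linear strain diagram with ε_cu = 0.003: ε_t = 0.003 (d − c)/c = 0.003 × (620 − 244.08)/244.08 = 0.00462.
ε_t is between 0.004 and 0.005 — transition zone.

ε_t ≈ 0.00462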